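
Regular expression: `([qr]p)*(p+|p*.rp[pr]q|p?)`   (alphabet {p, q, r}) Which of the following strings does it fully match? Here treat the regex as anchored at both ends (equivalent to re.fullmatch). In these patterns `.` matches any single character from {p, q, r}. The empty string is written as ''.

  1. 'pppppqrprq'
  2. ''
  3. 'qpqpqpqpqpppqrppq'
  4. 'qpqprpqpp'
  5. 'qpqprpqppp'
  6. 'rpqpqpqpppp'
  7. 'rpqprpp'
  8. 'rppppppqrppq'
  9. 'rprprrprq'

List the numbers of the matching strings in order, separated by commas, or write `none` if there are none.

1 → match
2 → match
3 → match
4 → match
5 → match
6 → match
7 → match
8 → match
9 → match

1, 2, 3, 4, 5, 6, 7, 8, 9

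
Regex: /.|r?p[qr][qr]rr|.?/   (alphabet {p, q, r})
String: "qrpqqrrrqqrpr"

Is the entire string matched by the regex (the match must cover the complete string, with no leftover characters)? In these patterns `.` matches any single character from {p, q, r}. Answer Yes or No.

No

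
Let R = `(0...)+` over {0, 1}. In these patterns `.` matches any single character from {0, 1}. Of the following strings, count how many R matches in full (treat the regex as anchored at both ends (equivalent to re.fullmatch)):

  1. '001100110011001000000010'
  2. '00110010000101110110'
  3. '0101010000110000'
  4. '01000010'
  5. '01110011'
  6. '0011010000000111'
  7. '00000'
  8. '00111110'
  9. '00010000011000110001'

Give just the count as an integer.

7

1 → match
2 → match
3 → match
4 → match
5 → match
6 → match
7 → no match
8 → no match
9 → match
Total matched: 7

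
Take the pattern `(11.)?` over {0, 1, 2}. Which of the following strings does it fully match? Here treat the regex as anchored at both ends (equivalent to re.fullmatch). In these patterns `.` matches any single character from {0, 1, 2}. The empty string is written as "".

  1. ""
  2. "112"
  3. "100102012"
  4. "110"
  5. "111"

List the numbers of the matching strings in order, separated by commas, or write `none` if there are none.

1 → match
2 → match
3 → no match
4 → match
5 → match

1, 2, 4, 5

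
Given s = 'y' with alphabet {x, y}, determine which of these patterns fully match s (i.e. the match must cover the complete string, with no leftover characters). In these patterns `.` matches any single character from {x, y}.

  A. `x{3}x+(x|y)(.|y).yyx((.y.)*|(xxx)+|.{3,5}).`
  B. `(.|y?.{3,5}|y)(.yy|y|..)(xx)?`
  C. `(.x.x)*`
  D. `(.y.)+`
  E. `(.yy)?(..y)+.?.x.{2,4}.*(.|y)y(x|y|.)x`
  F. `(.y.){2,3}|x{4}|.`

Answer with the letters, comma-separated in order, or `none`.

A → no match — must start with 'x'
B → no match
C → no match
D → no match
E → no match — must end with 'x'
F → match

F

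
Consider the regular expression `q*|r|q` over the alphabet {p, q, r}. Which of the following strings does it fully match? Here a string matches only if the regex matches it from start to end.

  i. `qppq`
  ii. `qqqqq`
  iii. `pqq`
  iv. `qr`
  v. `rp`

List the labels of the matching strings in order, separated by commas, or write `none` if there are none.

i → no match
ii → match
iii → no match
iv → no match
v → no match

ii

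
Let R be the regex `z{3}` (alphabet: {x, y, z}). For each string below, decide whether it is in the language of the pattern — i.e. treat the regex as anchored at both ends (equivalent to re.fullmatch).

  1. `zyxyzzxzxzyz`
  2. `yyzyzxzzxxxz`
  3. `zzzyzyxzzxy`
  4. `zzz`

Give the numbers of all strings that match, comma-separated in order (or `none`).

4

1 → no match
2 → no match — must start with `z`
3 → no match — must end with `z`
4 → match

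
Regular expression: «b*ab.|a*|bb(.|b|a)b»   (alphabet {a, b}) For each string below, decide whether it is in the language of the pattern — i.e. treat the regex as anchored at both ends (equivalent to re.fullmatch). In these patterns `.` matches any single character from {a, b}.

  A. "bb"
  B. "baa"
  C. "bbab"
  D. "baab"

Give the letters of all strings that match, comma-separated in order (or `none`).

A → no match
B → no match
C → match
D → no match

C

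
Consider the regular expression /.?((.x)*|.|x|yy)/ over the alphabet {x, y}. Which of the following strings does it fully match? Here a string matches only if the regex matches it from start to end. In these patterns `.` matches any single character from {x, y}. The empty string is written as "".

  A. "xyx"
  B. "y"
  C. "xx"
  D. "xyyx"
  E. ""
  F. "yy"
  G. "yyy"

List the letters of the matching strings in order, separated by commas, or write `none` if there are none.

A → match
B → match
C → match
D → no match
E → match
F → match
G → match

A, B, C, E, F, G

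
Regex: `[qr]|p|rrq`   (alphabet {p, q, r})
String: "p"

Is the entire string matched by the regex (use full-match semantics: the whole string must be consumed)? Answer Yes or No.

Yes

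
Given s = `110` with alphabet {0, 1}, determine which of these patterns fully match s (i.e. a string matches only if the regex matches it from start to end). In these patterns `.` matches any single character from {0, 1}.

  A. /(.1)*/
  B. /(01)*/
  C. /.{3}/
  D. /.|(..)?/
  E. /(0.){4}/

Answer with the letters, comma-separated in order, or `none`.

C

A → no match
B → no match
C → match
D → no match
E → no match — must start with `0`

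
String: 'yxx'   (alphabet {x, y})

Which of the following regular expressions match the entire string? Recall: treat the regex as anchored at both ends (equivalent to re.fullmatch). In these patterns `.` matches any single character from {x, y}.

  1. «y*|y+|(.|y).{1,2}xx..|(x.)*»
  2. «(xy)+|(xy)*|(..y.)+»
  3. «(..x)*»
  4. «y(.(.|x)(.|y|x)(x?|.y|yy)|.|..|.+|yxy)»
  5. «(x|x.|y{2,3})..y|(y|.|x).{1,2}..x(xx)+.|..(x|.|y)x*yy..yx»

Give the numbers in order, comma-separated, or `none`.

3, 4

1 → no match
2 → no match
3 → match
4 → match
5 → no match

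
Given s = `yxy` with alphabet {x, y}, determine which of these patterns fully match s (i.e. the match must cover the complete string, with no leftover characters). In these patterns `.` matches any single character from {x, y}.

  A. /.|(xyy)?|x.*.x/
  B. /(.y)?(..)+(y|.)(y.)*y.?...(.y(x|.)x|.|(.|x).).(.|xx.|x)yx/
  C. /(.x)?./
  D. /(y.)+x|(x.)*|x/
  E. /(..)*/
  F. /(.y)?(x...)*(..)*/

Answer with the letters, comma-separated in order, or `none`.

C

A → no match
B → no match — must end with `yx`
C → match
D → no match
E → no match
F → no match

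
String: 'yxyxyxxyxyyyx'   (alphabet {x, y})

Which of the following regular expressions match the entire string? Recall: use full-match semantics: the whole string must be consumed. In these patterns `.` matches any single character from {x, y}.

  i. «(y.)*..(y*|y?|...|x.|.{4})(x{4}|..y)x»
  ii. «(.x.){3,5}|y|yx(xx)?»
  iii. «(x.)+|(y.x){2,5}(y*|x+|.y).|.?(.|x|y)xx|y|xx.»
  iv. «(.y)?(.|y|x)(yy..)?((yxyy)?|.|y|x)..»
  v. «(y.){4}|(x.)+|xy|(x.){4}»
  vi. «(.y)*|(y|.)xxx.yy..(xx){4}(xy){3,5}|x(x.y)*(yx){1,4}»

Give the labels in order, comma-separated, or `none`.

i → match
ii → no match
iii → no match
iv → no match
v → no match
vi → no match

i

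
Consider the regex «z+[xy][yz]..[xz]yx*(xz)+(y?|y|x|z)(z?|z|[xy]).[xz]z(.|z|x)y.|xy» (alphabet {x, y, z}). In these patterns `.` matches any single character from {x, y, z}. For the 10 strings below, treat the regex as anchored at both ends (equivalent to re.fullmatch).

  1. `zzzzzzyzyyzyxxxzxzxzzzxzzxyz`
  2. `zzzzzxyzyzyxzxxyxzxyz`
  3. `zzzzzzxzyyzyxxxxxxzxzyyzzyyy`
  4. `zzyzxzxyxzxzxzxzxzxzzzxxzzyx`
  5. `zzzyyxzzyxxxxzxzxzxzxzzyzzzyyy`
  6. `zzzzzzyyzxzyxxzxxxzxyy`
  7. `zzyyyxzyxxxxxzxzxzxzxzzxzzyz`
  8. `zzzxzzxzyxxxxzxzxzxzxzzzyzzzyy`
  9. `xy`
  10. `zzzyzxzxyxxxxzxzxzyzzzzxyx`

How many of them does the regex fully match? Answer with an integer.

10

1 → match
2 → match
3 → match
4 → match
5 → match
6 → match
7 → match
8 → match
9 → match
10 → match
Total matched: 10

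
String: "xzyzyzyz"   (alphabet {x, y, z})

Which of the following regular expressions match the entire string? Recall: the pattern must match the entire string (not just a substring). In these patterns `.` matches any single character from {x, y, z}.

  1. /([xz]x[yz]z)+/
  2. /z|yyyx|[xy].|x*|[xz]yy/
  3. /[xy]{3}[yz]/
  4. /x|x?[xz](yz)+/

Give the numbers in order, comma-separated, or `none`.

4

1 → no match
2 → no match
3 → no match
4 → match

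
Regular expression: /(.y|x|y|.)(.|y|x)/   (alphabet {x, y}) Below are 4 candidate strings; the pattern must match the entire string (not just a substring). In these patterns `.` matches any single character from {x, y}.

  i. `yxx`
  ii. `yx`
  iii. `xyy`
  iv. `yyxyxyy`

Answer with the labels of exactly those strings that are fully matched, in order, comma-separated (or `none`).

ii, iii

i → no match
ii → match
iii → match
iv → no match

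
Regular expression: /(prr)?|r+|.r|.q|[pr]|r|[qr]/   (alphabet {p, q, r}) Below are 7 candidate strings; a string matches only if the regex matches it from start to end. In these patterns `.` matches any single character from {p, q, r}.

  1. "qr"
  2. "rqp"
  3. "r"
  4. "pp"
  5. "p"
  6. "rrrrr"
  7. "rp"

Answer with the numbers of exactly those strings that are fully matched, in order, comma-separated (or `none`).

1 → match
2 → no match
3 → match
4 → no match
5 → match
6 → match
7 → no match

1, 3, 5, 6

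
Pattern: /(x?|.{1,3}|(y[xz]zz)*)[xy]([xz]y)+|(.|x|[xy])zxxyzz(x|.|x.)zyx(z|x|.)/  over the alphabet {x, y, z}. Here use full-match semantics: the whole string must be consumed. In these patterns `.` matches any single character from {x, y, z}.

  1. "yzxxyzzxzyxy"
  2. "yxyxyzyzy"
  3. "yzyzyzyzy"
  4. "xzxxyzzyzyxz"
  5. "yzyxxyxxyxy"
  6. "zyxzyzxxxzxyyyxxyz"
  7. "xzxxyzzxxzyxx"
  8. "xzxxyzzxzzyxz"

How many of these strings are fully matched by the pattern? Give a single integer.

6

1. "yzxxyzzxzyxy" → match
2. "yxyxyzyzy" → match
3. "yzyzyzyzy" → match
4. "xzxxyzzyzyxz" → match
5. "yzyxxyxxyxy" → no match
6 → no match
7 → match
8 → match
Total matched: 6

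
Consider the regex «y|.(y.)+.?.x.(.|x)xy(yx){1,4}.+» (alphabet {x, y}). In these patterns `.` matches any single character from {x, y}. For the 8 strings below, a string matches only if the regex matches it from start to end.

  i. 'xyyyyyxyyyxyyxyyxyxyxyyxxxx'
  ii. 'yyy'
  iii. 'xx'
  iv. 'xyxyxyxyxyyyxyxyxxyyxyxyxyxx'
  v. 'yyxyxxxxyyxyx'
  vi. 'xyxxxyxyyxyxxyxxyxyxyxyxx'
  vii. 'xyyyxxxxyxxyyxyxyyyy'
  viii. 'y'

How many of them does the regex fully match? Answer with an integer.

i → match
ii → no match
iii → no match
iv → match
v → match
vi → no match
vii → match
viii → match
Total matched: 5

5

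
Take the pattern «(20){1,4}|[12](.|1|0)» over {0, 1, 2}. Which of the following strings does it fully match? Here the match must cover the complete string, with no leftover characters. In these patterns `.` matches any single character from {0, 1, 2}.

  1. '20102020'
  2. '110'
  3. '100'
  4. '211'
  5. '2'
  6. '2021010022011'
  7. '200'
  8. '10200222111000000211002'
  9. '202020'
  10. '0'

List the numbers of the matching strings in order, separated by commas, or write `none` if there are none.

9

1 → no match
2 → no match
3 → no match
4 → no match
5 → no match
6 → no match
7 → no match
8 → no match
9 → match
10 → no match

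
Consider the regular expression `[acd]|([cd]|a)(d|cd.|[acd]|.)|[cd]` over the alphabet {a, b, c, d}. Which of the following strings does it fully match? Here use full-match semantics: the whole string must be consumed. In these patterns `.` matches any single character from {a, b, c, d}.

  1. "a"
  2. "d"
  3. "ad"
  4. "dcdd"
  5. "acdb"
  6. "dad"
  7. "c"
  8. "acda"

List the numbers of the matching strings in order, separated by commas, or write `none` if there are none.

1, 2, 3, 4, 5, 7, 8

1 → match
2 → match
3 → match
4 → match
5 → match
6 → no match
7 → match
8 → match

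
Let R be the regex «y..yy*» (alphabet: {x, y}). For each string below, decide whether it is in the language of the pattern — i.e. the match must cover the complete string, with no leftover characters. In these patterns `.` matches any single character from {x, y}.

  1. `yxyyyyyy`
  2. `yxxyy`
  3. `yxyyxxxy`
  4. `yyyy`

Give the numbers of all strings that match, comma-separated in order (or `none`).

1 → match
2 → match
3 → no match
4 → match

1, 2, 4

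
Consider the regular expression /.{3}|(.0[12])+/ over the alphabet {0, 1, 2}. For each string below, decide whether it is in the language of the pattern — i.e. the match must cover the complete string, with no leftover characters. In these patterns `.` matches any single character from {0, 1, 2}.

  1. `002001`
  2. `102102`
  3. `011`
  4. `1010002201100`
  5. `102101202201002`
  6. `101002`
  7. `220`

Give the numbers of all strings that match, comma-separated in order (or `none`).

1, 2, 3, 5, 6, 7

1 → match
2 → match
3 → match
4 → no match
5 → match
6 → match
7 → match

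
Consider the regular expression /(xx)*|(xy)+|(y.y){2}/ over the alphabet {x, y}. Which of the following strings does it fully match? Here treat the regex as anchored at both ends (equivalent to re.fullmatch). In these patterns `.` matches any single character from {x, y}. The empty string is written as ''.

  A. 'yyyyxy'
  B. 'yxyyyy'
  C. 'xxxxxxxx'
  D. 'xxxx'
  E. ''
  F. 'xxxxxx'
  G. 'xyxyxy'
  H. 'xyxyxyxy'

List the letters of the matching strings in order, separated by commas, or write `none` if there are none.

A → match
B → match
C → match
D → match
E → match
F → match
G → match
H → match

A, B, C, D, E, F, G, H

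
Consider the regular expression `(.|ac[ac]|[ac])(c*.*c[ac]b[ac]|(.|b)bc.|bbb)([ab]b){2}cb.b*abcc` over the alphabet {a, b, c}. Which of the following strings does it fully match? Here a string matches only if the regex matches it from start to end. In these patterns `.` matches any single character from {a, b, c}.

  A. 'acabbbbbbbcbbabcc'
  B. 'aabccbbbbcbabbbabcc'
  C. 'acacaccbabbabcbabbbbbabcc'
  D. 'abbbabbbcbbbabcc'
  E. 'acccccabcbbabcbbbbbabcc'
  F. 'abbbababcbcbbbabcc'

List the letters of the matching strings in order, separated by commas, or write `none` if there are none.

A → match
B → match
C → match
D → match
E → match
F → match

A, B, C, D, E, F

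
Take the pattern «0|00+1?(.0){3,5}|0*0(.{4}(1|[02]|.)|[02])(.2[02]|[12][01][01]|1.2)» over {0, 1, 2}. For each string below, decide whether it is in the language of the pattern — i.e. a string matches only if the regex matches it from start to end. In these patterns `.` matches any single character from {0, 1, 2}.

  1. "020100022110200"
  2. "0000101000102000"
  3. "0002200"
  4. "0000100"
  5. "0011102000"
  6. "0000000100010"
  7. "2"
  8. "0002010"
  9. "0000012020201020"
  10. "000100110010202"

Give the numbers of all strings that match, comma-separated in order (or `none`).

3, 4, 6, 9

1 → no match
2 → no match
3 → match
4 → match
5 → no match
6 → match
7 → no match
8 → no match
9 → match
10 → no match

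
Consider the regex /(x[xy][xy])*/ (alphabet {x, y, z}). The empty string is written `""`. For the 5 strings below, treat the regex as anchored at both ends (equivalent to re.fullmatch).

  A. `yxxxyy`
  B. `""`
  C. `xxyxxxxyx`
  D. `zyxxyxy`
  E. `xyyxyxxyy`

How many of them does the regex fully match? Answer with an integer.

3

A → no match
B → match
C → match
D → no match
E → match
Total matched: 3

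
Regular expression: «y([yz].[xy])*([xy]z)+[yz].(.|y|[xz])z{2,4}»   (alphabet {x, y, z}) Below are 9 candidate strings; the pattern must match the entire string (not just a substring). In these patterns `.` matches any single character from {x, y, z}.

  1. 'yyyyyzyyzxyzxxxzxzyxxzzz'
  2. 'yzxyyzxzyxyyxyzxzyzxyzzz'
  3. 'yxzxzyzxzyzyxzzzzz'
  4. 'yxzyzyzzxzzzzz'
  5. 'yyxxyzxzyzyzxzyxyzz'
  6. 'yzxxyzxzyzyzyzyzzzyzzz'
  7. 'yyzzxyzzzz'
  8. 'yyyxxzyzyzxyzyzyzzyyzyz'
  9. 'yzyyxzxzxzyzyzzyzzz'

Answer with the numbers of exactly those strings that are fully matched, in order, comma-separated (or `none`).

1 → no match
2 → no match
3 → match
4 → match
5 → match
6 → match
7 → match
8 → no match
9 → match

3, 4, 5, 6, 7, 9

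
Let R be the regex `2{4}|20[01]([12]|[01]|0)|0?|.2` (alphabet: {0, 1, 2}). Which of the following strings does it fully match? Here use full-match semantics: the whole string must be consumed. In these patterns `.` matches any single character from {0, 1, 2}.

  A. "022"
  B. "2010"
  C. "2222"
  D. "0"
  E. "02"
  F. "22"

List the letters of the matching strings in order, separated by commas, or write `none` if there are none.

A → no match
B → match
C → match
D → match
E → match
F → match

B, C, D, E, F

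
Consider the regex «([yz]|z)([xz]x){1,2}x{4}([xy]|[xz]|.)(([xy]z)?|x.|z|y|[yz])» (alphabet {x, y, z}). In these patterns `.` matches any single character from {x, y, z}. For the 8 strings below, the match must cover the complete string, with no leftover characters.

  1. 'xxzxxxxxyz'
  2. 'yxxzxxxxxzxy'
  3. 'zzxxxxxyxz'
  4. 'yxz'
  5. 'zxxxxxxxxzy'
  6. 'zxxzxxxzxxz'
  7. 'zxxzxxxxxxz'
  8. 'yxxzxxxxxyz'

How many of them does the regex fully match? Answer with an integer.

1 → no match
2 → match
3 → match
4 → no match
5 → match
6 → no match
7 → match
8 → match
Total matched: 5

5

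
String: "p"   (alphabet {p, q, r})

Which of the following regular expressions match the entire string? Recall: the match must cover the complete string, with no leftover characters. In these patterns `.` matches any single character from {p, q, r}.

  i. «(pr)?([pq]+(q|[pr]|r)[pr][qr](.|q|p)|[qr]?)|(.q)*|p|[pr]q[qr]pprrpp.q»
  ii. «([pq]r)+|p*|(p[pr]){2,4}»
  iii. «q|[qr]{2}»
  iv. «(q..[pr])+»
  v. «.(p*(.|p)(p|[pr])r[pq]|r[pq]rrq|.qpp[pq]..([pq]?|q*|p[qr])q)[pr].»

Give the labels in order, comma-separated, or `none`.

i → match
ii → match
iii → no match
iv → no match — must start with "q"
v → no match

i, ii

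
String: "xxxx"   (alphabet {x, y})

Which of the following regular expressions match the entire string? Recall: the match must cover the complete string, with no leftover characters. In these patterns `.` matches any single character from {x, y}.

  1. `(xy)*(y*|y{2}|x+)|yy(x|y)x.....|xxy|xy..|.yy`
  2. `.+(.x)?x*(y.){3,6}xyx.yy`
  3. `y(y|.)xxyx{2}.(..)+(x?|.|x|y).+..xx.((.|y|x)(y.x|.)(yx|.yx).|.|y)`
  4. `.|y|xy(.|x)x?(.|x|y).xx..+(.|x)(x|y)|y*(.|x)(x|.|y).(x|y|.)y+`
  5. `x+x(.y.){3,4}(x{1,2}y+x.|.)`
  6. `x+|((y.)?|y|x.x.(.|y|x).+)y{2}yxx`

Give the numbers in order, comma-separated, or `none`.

1 → match
2 → no match — must end with "yy"
3 → no match — must start with "y"
4 → no match
5 → no match
6 → match

1, 6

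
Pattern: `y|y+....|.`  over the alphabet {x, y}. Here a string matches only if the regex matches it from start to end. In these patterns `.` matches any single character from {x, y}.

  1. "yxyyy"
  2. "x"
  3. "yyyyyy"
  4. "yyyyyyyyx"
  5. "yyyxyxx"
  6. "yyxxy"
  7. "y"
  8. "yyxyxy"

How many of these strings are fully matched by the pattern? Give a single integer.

8

1 → match
2 → match
3 → match
4 → match
5 → match
6 → match
7 → match
8 → match
Total matched: 8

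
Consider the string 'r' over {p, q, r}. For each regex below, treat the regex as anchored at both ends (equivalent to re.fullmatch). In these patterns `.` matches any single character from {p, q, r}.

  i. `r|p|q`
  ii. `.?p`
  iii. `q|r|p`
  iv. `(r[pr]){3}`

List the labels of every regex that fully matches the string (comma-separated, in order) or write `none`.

i → match
ii → no match — must end with 'p'
iii → match
iv → no match

i, iii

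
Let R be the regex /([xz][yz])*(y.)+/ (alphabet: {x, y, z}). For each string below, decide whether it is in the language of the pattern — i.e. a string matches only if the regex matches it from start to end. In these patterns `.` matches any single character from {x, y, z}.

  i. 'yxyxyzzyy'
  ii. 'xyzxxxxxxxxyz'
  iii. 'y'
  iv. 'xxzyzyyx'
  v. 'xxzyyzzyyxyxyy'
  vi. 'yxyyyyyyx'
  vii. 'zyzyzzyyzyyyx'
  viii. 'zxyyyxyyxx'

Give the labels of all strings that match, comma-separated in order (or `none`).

i. 'yxyxyzzyy' → no match
ii → no match
iii. 'y' → no match
iv. 'xxzyzyyx' → no match
v → no match
vi. 'yxyyyyyyx' → no match
vii → no match
viii. 'zxyyyxyyxx' → no match

none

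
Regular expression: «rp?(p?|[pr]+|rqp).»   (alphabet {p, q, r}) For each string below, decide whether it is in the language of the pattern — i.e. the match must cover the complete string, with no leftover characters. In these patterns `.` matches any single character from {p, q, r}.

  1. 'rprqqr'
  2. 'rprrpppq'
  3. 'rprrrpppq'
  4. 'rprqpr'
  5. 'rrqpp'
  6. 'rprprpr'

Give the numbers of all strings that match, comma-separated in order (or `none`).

2, 3, 4, 5, 6

1 → no match
2 → match
3 → match
4 → match
5 → match
6 → match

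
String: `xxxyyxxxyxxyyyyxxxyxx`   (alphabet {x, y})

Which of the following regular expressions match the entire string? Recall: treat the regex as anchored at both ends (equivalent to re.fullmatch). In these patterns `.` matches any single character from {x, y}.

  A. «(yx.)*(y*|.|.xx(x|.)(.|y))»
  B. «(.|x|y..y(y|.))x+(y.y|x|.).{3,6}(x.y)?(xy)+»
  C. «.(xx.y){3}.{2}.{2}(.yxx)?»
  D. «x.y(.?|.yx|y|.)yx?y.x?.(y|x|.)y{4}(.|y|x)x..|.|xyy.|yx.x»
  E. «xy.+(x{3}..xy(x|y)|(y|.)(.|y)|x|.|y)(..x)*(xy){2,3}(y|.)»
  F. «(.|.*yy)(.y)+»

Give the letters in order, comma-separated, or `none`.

C

A → no match
B → no match — must end with `xy`
C → match
D → no match
E → no match — must start with `xy`
F → no match — must end with `y`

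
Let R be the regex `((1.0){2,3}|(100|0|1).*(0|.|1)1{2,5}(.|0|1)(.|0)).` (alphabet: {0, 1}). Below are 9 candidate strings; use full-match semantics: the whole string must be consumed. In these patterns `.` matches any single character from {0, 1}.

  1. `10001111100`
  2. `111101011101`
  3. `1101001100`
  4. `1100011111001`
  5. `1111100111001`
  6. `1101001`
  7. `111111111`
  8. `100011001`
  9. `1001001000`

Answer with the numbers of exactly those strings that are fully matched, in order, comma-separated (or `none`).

1, 2, 3, 4, 5, 6, 7, 8, 9

1 → match
2 → match
3 → match
4 → match
5 → match
6 → match
7 → match
8 → match
9 → match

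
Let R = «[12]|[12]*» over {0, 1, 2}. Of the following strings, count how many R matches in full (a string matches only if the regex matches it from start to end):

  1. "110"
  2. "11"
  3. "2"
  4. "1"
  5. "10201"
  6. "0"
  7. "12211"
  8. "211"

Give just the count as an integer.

5

1 → no match
2 → match
3 → match
4 → match
5 → no match
6 → no match
7 → match
8 → match
Total matched: 5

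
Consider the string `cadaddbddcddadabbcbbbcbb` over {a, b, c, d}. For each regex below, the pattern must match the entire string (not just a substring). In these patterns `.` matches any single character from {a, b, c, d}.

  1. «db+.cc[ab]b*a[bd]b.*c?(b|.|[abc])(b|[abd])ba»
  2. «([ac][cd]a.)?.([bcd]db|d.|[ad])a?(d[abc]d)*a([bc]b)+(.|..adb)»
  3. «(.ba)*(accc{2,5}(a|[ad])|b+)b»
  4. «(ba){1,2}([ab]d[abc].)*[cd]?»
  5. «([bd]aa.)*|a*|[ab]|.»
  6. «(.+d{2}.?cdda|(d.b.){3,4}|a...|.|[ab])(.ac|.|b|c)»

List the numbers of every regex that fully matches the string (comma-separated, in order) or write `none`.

1 → no match — must start with `db`
2 → match
3 → no match
4 → no match — must start with `ba`
5 → no match
6 → no match

2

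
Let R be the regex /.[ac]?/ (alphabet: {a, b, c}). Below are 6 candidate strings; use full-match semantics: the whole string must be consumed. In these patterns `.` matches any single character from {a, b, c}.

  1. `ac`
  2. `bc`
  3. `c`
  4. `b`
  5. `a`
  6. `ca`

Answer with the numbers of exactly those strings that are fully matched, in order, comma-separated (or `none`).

1. `ac` → match
2. `bc` → match
3. `c` → match
4. `b` → match
5. `a` → match
6. `ca` → match

1, 2, 3, 4, 5, 6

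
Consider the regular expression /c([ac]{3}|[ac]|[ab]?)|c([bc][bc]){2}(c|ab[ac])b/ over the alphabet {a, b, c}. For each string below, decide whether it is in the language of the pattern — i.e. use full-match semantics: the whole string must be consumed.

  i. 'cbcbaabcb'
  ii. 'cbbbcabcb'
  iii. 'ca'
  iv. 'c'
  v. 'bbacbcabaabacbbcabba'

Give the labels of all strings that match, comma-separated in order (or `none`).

ii, iii, iv

i. 'cbcbaabcb' → no match
ii. 'cbbbcabcb' → match
iii. 'ca' → match
iv. 'c' → match
v → no match — must start with 'c'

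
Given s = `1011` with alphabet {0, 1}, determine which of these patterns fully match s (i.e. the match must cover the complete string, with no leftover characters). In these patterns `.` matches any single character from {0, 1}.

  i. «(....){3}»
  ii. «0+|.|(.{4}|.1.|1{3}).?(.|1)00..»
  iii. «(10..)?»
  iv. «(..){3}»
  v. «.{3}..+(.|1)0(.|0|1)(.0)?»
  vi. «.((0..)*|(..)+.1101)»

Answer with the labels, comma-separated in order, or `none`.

i → no match
ii → no match
iii → match
iv → no match
v → no match
vi → match

iii, vi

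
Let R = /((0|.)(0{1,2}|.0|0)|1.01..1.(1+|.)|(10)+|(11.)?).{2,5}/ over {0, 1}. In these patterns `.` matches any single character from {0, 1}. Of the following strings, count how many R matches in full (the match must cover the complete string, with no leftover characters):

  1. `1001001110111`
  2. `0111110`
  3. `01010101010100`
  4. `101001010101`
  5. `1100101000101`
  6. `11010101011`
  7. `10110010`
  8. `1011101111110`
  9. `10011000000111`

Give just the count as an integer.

1 → match
2 → no match
3 → no match
4 → no match
5 → no match
6 → no match
7 → no match
8 → no match
9 → no match
Total matched: 1

1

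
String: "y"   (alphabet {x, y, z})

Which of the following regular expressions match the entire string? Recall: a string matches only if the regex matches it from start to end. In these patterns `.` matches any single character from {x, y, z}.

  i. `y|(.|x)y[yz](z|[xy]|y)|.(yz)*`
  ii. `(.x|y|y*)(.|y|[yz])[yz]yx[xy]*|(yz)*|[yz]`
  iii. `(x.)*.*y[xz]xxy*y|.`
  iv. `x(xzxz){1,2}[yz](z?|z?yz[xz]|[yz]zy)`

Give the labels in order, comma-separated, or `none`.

i → match
ii → match
iii → match
iv → no match — must start with "xxzxz"

i, ii, iii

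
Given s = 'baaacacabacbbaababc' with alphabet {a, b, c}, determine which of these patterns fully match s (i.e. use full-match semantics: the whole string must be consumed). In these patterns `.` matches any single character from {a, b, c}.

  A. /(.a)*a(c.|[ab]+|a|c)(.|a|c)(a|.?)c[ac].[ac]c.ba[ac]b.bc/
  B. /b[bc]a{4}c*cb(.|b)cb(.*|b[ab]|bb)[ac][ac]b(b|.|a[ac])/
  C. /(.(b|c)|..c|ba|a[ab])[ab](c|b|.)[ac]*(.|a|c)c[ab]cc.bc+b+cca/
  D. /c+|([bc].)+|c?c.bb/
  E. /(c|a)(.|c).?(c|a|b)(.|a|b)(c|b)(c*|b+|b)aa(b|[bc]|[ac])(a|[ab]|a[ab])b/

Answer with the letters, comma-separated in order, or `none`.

A → match
B → no match
C → no match — must end with 'bcca'
D → no match
E → no match — must end with 'b'

A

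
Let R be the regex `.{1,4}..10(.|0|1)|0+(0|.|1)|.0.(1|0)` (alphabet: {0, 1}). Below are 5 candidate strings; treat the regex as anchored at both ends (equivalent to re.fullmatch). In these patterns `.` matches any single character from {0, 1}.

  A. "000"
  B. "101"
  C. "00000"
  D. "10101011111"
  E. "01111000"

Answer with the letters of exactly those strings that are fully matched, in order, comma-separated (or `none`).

A → match
B → no match
C → match
D → no match
E → no match

A, C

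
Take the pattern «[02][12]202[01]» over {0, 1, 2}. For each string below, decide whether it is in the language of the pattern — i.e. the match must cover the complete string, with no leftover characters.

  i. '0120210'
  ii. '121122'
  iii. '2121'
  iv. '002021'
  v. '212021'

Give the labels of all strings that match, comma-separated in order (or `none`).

i. '0120210' → no match
ii. '121122' → no match
iii. '2121' → no match
iv. '002021' → no match
v. '212021' → match

v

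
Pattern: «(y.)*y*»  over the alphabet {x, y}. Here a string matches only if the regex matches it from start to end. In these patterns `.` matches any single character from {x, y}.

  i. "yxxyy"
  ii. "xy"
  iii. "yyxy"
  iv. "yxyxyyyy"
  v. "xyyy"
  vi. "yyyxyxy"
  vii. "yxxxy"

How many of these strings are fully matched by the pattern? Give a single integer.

i. "yxxyy" → no match
ii. "xy" → no match
iii. "yyxy" → no match
iv. "yxyxyyyy" → match
v. "xyyy" → no match
vi. "yyyxyxy" → match
vii. "yxxxy" → no match
Total matched: 2

2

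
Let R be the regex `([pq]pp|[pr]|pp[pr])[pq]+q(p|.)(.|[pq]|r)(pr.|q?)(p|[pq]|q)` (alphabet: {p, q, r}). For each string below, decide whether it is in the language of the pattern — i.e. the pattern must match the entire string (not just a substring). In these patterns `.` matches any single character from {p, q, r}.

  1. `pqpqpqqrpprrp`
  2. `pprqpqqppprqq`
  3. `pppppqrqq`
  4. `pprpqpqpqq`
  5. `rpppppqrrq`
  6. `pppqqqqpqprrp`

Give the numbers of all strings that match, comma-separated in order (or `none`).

1 → match
2 → match
3 → match
4 → match
5 → match
6 → match

1, 2, 3, 4, 5, 6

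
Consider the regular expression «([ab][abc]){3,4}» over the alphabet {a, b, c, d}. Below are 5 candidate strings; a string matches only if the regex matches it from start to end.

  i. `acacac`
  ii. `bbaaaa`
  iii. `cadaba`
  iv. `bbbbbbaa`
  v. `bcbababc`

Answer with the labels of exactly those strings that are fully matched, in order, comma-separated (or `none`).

i, ii, iv, v

i → match
ii → match
iii → no match
iv → match
v → match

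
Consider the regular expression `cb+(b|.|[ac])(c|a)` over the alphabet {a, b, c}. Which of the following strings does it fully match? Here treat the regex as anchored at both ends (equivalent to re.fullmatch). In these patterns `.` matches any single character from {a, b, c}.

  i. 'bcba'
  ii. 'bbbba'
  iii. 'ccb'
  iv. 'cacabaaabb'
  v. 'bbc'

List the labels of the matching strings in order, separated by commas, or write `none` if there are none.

none

i → no match — must start with 'cb'
ii → no match — must start with 'cb'
iii → no match — must start with 'cb'
iv → no match — must start with 'cb'
v → no match — must start with 'cb'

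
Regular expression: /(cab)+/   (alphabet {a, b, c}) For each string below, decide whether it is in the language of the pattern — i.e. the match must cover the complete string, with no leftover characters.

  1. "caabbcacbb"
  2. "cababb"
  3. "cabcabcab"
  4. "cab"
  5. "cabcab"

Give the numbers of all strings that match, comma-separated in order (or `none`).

3, 4, 5

1 → no match — must start with "cab"
2 → no match — must end with "cab"
3 → match
4 → match
5 → match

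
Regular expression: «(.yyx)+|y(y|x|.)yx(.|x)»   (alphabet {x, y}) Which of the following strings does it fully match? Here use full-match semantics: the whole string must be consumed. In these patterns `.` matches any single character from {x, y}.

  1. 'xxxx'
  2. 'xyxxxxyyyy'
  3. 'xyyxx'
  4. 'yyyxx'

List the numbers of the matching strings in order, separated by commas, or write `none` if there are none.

1 → no match
2 → no match
3 → no match
4 → match

4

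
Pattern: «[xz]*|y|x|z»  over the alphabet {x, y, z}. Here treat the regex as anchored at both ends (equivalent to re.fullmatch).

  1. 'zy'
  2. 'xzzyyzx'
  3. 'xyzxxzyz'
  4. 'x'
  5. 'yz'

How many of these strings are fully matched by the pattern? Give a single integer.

1

1. 'zy' → no match
2. 'xzzyyzx' → no match
3. 'xyzxxzyz' → no match
4. 'x' → match
5. 'yz' → no match
Total matched: 1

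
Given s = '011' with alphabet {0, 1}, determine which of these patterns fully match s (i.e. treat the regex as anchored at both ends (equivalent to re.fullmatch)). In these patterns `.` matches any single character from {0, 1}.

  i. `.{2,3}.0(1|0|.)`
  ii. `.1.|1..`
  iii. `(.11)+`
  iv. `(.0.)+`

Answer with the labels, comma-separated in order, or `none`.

i → no match
ii → match
iii → match
iv → no match

ii, iii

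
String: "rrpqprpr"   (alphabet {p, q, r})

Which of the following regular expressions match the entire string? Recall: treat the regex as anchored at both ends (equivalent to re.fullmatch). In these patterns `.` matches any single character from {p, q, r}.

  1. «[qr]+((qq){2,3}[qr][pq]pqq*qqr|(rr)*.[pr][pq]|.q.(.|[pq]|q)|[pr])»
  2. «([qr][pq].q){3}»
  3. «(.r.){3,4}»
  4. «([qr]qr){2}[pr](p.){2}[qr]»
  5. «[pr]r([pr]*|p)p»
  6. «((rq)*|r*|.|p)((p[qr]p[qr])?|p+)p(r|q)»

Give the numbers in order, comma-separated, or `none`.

6

1 → no match
2 → no match — must end with "q"
3 → no match
4 → no match
5 → no match — must end with "p"
6 → match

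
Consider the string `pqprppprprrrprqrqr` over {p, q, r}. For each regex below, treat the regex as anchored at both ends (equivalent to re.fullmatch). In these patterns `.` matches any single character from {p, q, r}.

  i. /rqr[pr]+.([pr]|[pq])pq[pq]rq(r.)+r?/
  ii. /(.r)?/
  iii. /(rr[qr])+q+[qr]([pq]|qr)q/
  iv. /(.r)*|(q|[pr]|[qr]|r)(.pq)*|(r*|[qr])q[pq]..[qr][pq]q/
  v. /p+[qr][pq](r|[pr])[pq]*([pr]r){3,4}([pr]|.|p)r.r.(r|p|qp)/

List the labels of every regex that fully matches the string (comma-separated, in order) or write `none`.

v

i → no match — must start with `rqr`
ii → no match
iii → no match — must start with `rr`
iv → no match
v → match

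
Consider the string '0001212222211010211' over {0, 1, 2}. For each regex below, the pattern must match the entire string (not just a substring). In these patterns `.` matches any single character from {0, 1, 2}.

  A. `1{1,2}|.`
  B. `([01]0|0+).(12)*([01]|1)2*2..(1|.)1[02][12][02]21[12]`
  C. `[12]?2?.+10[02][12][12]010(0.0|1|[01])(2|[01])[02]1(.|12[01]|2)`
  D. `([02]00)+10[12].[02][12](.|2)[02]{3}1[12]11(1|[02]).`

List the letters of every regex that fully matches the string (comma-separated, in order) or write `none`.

A → no match
B → match
C → no match
D → no match

B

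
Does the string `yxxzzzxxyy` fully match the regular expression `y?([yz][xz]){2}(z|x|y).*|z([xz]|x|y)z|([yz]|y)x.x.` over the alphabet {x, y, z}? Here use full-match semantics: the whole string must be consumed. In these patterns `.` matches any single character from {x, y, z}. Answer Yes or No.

No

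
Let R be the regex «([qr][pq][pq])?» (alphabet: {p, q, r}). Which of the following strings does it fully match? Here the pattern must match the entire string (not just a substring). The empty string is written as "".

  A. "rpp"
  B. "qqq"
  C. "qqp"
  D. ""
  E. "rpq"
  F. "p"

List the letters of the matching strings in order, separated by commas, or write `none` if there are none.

A, B, C, D, E

A → match
B → match
C → match
D → match
E → match
F → no match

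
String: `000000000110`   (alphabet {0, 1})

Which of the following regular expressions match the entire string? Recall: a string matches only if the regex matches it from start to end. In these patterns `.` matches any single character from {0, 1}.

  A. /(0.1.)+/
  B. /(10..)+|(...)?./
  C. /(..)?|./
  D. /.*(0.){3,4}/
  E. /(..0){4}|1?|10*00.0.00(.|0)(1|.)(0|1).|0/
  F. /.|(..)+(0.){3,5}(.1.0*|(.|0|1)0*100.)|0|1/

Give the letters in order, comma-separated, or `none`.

E, F

A → no match
B → no match
C → no match
D → no match
E → match
F → match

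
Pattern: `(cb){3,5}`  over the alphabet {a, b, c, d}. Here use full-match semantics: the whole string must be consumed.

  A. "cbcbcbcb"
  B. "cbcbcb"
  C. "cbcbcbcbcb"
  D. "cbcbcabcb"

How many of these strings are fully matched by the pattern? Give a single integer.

3

A → match
B → match
C → match
D → no match
Total matched: 3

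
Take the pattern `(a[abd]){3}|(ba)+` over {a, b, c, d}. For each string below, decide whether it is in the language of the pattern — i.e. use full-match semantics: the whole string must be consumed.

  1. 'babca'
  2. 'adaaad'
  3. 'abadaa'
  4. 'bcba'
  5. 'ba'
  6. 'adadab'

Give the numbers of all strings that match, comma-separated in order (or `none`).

2, 3, 5, 6

1 → no match
2 → match
3 → match
4 → no match
5 → match
6 → match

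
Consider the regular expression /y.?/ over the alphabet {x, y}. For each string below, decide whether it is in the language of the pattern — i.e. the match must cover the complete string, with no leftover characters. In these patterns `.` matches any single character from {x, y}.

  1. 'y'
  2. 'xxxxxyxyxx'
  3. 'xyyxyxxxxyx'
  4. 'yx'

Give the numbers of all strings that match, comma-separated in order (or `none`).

1, 4

1 → match
2 → no match — must start with 'y'
3 → no match — must start with 'y'
4 → match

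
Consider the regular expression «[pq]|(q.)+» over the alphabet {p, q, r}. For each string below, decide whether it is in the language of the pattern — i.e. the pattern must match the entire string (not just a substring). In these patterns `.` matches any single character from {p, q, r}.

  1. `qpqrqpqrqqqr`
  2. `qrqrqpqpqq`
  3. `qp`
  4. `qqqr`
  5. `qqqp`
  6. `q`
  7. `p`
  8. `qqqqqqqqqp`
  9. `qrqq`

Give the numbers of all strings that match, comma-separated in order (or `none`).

1. `qpqrqpqrqqqr` → match
2. `qrqrqpqpqq` → match
3. `qp` → match
4. `qqqr` → match
5. `qqqp` → match
6. `q` → match
7. `p` → match
8. `qqqqqqqqqp` → match
9. `qrqq` → match

1, 2, 3, 4, 5, 6, 7, 8, 9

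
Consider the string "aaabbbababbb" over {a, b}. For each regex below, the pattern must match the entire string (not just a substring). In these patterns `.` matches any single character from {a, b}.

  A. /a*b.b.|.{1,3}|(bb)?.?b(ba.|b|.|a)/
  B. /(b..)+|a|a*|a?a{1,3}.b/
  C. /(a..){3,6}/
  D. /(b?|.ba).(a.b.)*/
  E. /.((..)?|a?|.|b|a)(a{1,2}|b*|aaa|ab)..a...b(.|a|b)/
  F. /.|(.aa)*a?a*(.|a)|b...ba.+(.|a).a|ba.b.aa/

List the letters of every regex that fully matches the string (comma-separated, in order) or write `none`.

A → no match
B → no match
C → no match
D → no match
E → match
F → no match

E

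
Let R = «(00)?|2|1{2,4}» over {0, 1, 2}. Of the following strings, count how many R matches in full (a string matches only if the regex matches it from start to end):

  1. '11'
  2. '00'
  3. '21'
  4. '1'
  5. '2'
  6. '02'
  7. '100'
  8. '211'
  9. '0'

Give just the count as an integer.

3

1 → match
2 → match
3 → no match
4 → no match
5 → match
6 → no match
7 → no match
8 → no match
9 → no match
Total matched: 3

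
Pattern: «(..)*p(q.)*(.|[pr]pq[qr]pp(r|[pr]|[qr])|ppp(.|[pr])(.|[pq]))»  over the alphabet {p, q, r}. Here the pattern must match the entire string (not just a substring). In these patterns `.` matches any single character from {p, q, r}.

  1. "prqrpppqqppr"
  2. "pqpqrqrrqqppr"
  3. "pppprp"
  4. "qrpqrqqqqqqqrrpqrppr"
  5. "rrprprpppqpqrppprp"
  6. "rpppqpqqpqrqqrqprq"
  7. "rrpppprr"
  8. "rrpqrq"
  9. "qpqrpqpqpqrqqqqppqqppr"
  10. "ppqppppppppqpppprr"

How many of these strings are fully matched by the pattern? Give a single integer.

8

1 → match
2 → no match
3 → match
4 → match
5 → match
6 → no match
7 → match
8 → match
9 → match
10 → match
Total matched: 8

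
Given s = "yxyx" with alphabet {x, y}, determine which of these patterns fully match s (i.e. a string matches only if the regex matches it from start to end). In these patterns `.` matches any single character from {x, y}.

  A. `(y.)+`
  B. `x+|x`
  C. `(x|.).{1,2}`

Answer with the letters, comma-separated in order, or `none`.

A

A → match
B → no match — must start with "x"
C → no match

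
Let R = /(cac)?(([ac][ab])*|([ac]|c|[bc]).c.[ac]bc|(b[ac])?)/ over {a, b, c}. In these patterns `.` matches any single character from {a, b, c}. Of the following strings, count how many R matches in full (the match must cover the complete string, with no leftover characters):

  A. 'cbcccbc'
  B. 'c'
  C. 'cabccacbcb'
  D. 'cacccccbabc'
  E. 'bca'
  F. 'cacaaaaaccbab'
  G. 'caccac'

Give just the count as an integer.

1

A → match
B → no match
C → no match
D → no match
E → no match
F → no match
G → no match
Total matched: 1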